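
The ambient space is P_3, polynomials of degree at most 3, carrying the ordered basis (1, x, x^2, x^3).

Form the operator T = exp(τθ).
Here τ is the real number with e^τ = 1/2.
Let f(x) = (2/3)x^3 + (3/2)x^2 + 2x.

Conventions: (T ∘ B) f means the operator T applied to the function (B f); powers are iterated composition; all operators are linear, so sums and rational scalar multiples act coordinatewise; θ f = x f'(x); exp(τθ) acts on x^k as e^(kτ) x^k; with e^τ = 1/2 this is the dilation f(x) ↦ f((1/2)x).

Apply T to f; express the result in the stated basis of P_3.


exp(τθ) x^k = e^(kτ) x^k; with e^τ = 1/2 this sends x^k to (1/2)^k x^k
x ↦ 1/2 x
x^2 ↦ 1/4 x^2
x^3 ↦ 1/8 x^3
applying this coordinatewise to f: exp(τθ) f = (1/12)x^3 + (3/8)x^2 + x

the result is g(x) = (1/12)x^3 + (3/8)x^2 + x


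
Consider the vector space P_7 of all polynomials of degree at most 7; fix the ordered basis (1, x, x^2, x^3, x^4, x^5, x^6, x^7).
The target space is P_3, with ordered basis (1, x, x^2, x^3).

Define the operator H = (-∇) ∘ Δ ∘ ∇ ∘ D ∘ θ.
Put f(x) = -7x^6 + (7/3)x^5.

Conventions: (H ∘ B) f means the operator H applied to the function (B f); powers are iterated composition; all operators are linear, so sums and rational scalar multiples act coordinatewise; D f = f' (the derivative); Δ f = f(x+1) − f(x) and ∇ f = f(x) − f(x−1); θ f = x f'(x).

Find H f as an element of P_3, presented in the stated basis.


the result is g(x) = 15120x^2 - 16520x + 8260

θ f = -42x^6 + (35/3)x^5
D θ f = -252x^5 + (175/3)x^4
∇ D θ f = -1260x^4 + (8260/3)x^3 - 2870x^2 + (4480/3)x - 931/3
Δ ∇ D θ f = -5040x^3 + 700x^2 - 2520x + 350/3
∇ (Δ ∘ ∇ ∘ D) θ f = -15120x^2 + 16520x - 8260
(-∇) (Δ ∘ ∇ ∘ D) θ f = 15120x^2 - 16520x + 8260


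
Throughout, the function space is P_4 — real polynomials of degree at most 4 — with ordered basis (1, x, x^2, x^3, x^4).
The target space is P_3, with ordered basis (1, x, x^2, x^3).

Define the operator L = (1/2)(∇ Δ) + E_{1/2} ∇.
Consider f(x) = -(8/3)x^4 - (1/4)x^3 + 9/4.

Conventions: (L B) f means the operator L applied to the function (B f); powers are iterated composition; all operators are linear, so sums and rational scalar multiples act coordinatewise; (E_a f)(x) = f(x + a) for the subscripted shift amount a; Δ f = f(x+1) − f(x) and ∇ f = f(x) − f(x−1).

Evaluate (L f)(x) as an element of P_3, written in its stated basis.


the image equals g(x) = -(32/3)x^3 - (67/4)x^2 - (41/12)x - 131/48

Δ f = -(32/3)x^3 - (67/4)x^2 - (137/12)x - 35/12
∇ Δ f = -32x^2 - (3/2)x - 16/3
((1/2)(∇ Δ)) f = -16x^2 - (3/4)x - 8/3
∇ f = -(32/3)x^3 + (61/4)x^2 - (119/12)x + 29/12
E_{1/2} ∇ f = -(32/3)x^3 - (3/4)x^2 - (8/3)x - 1/16
((1/2)(∇ Δ) + E_{1/2} ∇) f = -(32/3)x^3 - (67/4)x^2 - (41/12)x - 131/48


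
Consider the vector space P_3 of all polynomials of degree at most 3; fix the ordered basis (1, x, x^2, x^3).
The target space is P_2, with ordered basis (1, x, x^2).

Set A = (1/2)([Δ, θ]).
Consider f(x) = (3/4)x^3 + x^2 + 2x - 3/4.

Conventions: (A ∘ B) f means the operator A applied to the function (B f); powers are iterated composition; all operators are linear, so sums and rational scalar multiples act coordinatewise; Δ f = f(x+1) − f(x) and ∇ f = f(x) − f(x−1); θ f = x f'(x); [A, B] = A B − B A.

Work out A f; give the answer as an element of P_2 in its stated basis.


the image equals g(x) = (9/8)x^2 + (13/4)x + 25/8

θ f = (9/4)x^3 + 2x^2 + 2x
Δ θ f = (27/4)x^2 + (43/4)x + 25/4
Δ f = (9/4)x^2 + (17/4)x + 15/4
θ Δ f = (9/2)x^2 + (17/4)x
[Δ, θ] f = (9/4)x^2 + (13/2)x + 25/4
((1/2)([Δ, θ])) f = (9/8)x^2 + (13/4)x + 25/8


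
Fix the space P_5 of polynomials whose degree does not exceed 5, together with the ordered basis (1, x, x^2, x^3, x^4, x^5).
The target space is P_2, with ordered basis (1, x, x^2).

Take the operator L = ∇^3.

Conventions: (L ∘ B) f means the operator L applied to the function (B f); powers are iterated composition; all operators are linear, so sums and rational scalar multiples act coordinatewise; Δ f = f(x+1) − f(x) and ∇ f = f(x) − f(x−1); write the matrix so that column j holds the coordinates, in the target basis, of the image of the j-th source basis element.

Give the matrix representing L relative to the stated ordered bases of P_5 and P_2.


the matrix is [[0, 0, 0, 6, -36, 150]; [0, 0, 0, 0, 24, -180]; [0, 0, 0, 0, 0, 60]] (rows listed top to bottom)

image of 1: 0
image of x: 0
image of x^2: 0
image of x^3: 6
image of x^4: 24x - 36
image of x^5: 60x^2 - 180x + 150
each image's coordinates form column j of the matrix


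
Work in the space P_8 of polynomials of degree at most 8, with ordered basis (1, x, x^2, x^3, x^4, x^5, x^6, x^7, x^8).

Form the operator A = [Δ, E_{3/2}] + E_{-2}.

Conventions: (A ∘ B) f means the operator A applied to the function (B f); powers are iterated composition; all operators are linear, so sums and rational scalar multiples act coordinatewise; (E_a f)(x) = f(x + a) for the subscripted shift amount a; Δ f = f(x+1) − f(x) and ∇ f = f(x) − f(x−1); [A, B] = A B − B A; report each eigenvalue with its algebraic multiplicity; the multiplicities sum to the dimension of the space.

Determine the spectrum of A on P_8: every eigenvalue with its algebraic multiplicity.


λ = 1 (multiplicity 9)

image of 1: 1
image of x: x - 2
image of x^2: x^2 - 4x + 4
image of x^3: x^3 - 6x^2 + 12x - 8
image of x^4: x^4 - 8x^3 + 24x^2 - 32x + 16
image of x^5: x^5 - 10x^4 + 40x^3 - 80x^2 + 80x - 32
image of x^6: x^6 - 12x^5 + 60x^4 - 160x^3 + 240x^2 - 192x + 64
image of x^7: x^7 - 14x^6 + 84x^5 - 280x^4 + 560x^3 - 672x^2 + 448x - 128
image of x^8: x^8 - 16x^7 + 112x^6 - 448x^5 + 1120x^4 - 1792x^3 + 1792x^2 - 1024x + 256
the matrix is upper triangular; its diagonal is (1, 1, 1, 1, 1, 1, 1, 1, 1)
for a triangular matrix the eigenvalues are the diagonal entries, with algebraic multiplicity their repetition count


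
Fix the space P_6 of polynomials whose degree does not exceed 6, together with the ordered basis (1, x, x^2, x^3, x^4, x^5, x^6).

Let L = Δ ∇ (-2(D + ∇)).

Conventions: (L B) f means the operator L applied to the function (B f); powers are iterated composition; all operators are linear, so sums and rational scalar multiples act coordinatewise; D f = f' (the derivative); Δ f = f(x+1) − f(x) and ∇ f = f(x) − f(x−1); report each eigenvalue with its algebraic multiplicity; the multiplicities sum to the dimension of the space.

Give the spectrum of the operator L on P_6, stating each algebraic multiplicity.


λ = 0 (multiplicity 7)

image of 1: 0
image of x: 0
image of x^2: 0
image of x^3: -24
image of x^4: -96x + 24
image of x^5: -240x^2 + 120x - 80
image of x^6: -480x^3 + 360x^2 - 480x + 120
the matrix is upper triangular; its diagonal is (0, 0, 0, 0, 0, 0, 0)
for a triangular matrix the eigenvalues are the diagonal entries, with algebraic multiplicity their repetition count


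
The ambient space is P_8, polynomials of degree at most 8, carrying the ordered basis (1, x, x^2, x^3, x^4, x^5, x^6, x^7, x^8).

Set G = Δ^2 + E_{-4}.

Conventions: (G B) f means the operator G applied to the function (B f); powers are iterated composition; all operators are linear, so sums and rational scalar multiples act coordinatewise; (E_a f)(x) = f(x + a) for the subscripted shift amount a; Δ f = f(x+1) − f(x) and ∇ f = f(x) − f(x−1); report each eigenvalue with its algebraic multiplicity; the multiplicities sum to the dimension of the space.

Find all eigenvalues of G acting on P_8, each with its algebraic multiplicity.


λ = 1 (multiplicity 9)

image of 1: 1
image of x: x - 4
image of x^2: x^2 - 8x + 18
image of x^3: x^3 - 12x^2 + 54x - 58
image of x^4: x^4 - 16x^3 + 108x^2 - 232x + 270
image of x^5: x^5 - 20x^4 + 180x^3 - 580x^2 + 1350x - 994
image of x^6: x^6 - 24x^5 + 270x^4 - 1160x^3 + 4050x^2 - 5964x + 4158
image of x^7: x^7 - 28x^6 + 378x^5 - 2030x^4 + 9450x^3 - 20874x^2 + 29106x - 16258
image of x^8: x^8 - 32x^7 + 504x^6 - 3248x^5 + 18900x^4 - 55664x^3 + 116424x^2 - 130064x + 65790
the matrix is upper triangular; its diagonal is (1, 1, 1, 1, 1, 1, 1, 1, 1)
for a triangular matrix the eigenvalues are the diagonal entries, with algebraic multiplicity their repetition count


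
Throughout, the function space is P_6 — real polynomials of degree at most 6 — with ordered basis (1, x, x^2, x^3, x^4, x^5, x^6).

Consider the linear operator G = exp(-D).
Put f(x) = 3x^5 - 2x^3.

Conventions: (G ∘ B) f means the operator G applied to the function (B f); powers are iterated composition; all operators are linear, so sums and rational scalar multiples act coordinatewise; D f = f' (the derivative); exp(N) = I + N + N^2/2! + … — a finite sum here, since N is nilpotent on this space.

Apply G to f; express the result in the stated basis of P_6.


order-1 term: -15x^4 + 6x^2
order-2 term: 30x^3 - 6x
order-3 term: -30x^2 + 2
order-4 term: 15x
order-5 term: -3
the series for exp(-D) f terminates at order 5
exp(-D) f = 3x^5 - 15x^4 + 28x^3 - 24x^2 + 9x - 1

g(x) = 3x^5 - 15x^4 + 28x^3 - 24x^2 + 9x - 1


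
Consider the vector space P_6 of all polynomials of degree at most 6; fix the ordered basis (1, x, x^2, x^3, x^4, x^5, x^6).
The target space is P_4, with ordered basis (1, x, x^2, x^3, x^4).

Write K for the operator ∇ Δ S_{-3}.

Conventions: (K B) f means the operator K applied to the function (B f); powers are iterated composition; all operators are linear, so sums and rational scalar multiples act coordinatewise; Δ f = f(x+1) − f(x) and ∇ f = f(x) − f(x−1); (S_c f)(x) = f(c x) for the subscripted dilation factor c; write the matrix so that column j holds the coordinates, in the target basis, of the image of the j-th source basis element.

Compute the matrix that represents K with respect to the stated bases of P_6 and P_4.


the matrix is [[0, 0, 18, 0, 162, 0, 1458]; [0, 0, 0, -162, 0, -2430, 0]; [0, 0, 0, 0, 972, 0, 21870]; [0, 0, 0, 0, 0, -4860, 0]; [0, 0, 0, 0, 0, 0, 21870]] (rows listed top to bottom)

image of 1: 0
image of x: 0
image of x^2: 18
image of x^3: -162x
image of x^4: 972x^2 + 162
image of x^5: -4860x^3 - 2430x
image of x^6: 21870x^4 + 21870x^2 + 1458
each image's coordinates form column j of the matrix


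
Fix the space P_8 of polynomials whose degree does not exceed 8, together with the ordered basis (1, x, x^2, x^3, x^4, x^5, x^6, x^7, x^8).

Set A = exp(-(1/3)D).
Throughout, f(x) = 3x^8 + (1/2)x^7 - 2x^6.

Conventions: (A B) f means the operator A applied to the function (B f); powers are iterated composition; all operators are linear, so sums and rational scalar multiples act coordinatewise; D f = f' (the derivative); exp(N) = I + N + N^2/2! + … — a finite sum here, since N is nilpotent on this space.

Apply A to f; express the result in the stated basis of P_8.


g(x) = 3x^8 - (15/2)x^7 + (37/6)x^6 - (19/18)x^5 - (25/18)x^4 + (163/162)x^3 - (145/486)x^2 + (7/162)x - 11/4374

order-1 term: -8x^7 - (7/6)x^6 + 4x^5
order-2 term: (28/3)x^6 + (7/6)x^5 - (10/3)x^4
order-3 term: -(56/9)x^5 - (35/54)x^4 + (40/27)x^3
order-4 term: (70/27)x^4 + (35/162)x^3 - (10/27)x^2
order-5 term: -(56/81)x^3 - (7/162)x^2 + (4/81)x
order-6 term: (28/243)x^2 + (7/1458)x - 2/729
order-7 term: -(8/729)x - 1/4374
order-8 term: 1/2187
the series for exp(-(1/3)D) f terminates at order 8
exp(-(1/3)D) f = 3x^8 - (15/2)x^7 + (37/6)x^6 - (19/18)x^5 - (25/18)x^4 + (163/162)x^3 - (145/486)x^2 + (7/162)x - 11/4374


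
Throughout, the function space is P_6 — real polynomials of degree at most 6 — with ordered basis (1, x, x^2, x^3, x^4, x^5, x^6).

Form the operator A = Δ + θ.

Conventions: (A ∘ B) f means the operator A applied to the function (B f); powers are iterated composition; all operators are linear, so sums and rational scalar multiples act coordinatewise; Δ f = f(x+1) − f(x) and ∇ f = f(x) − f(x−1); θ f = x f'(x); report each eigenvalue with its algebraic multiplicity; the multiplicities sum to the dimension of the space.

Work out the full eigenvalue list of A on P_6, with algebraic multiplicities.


image of 1: 0
image of x: x + 1
image of x^2: 2x^2 + 2x + 1
image of x^3: 3x^3 + 3x^2 + 3x + 1
image of x^4: 4x^4 + 4x^3 + 6x^2 + 4x + 1
image of x^5: 5x^5 + 5x^4 + 10x^3 + 10x^2 + 5x + 1
image of x^6: 6x^6 + 6x^5 + 15x^4 + 20x^3 + 15x^2 + 6x + 1
the matrix is upper triangular; its diagonal is (0, 1, 2, 3, 4, 5, 6)
for a triangular matrix the eigenvalues are the diagonal entries, with algebraic multiplicity their repetition count

λ = 0 (multiplicity 1), λ = 1 (multiplicity 1), λ = 2 (multiplicity 1), λ = 3 (multiplicity 1), λ = 4 (multiplicity 1), λ = 5 (multiplicity 1), λ = 6 (multiplicity 1)


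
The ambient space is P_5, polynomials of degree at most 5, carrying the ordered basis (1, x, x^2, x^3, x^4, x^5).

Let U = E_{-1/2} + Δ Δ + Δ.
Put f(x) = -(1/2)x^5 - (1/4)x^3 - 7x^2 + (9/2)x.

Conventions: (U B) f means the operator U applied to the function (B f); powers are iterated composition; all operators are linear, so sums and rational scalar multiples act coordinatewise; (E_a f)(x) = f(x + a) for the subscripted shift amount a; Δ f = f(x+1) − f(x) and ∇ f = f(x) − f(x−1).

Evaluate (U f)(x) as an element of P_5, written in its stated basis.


the image equals g(x) = -(1/2)x^5 - (5/4)x^4 - (33/2)x^3 - (167/4)x^2 - (1363/32)x - 2413/64

E_{-1/2} f = -(1/2)x^5 + (5/4)x^4 - (3/2)x^3 - 6x^2 + (357/32)x - 253/64
Δ f = -(5/2)x^4 - 5x^3 - (23/4)x^2 - (69/4)x - 13/4
Δ Δ f = -10x^3 - 30x^2 - (73/2)x - 61/2
Δ f = -(5/2)x^4 - 5x^3 - (23/4)x^2 - (69/4)x - 13/4
(E_{-1/2} + Δ Δ + Δ) f = -(1/2)x^5 - (5/4)x^4 - (33/2)x^3 - (167/4)x^2 - (1363/32)x - 2413/64


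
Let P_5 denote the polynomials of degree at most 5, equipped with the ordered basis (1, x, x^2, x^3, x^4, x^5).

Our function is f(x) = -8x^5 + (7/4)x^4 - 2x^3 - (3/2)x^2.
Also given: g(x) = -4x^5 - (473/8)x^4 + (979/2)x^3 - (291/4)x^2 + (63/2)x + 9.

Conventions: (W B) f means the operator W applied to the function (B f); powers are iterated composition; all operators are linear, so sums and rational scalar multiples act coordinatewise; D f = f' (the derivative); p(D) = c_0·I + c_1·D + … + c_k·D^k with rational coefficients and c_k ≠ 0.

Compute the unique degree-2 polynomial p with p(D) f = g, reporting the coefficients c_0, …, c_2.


D^0 f = -8x^5 + (7/4)x^4 - 2x^3 - (3/2)x^2
D^1 f = -40x^4 + 7x^3 - 6x^2 - 3x
D^2 f = -160x^3 + 21x^2 - 12x - 3
matching coefficients of g against c_0 f + c_1 Df + … from the top degree down determines the c_i
solution: c_0 = 1/2, c_1 = 3/2, c_2 = -3

c_0 = 1/2, c_1 = 3/2, c_2 = -3


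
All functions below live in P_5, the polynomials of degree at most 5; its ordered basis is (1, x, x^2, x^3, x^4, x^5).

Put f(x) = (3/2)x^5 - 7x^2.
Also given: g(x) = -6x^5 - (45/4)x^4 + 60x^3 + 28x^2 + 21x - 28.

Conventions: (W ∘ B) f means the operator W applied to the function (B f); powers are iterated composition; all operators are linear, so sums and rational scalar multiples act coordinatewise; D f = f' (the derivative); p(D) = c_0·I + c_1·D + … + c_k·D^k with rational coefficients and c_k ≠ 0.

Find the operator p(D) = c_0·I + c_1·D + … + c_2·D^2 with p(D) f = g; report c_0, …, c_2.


p(D) = -4·I − (3/2)·D + 2·D^2, i.e. c_0 = -4, c_1 = -3/2, c_2 = 2

D^0 f = (3/2)x^5 - 7x^2
D^1 f = (15/2)x^4 - 14x
D^2 f = 30x^3 - 14
matching coefficients of g against c_0 f + c_1 Df + … from the top degree down determines the c_i
solution: c_0 = -4, c_1 = -3/2, c_2 = 2


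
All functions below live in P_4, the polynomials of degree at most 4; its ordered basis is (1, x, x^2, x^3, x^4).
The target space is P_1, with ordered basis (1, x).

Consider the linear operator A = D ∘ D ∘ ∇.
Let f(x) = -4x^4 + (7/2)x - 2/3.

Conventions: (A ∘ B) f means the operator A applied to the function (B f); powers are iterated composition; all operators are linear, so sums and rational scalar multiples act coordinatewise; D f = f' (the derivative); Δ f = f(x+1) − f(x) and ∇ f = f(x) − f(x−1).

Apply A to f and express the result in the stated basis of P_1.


the result is g(x) = -96x + 48

∇ f = -16x^3 + 24x^2 - 16x + 15/2
D ∇ f = -48x^2 + 48x - 16
D D ∇ f = -96x + 48


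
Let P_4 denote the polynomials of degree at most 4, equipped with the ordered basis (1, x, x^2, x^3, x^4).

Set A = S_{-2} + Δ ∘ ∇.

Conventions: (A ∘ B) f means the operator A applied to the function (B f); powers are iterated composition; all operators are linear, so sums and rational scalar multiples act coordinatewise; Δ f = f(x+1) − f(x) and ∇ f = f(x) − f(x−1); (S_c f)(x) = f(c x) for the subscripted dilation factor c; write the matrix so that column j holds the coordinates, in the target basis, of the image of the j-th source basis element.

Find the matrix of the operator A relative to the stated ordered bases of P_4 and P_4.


image of 1: 1
image of x: -2x
image of x^2: 4x^2 + 2
image of x^3: -8x^3 + 6x
image of x^4: 16x^4 + 12x^2 + 2
each image's coordinates form column j of the matrix

the matrix is [[1, 0, 2, 0, 2]; [0, -2, 0, 6, 0]; [0, 0, 4, 0, 12]; [0, 0, 0, -8, 0]; [0, 0, 0, 0, 16]] (rows listed top to bottom)


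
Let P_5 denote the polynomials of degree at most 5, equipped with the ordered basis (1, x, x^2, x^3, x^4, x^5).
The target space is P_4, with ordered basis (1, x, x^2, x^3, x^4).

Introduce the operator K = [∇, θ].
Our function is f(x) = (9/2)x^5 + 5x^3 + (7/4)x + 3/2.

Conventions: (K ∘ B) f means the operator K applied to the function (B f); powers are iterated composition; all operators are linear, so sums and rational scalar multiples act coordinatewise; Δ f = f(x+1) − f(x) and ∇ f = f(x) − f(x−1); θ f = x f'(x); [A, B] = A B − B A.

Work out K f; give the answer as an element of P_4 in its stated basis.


θ f = (45/2)x^5 + 15x^3 + (7/4)x
∇ θ f = (225/2)x^4 - 225x^3 + 270x^2 - (315/2)x + 157/4
∇ f = (45/2)x^4 - 45x^3 + 60x^2 - (75/2)x + 45/4
θ ∇ f = 90x^4 - 135x^3 + 120x^2 - (75/2)x
[∇, θ] f = (45/2)x^4 - 90x^3 + 150x^2 - 120x + 157/4

the result is g(x) = (45/2)x^4 - 90x^3 + 150x^2 - 120x + 157/4


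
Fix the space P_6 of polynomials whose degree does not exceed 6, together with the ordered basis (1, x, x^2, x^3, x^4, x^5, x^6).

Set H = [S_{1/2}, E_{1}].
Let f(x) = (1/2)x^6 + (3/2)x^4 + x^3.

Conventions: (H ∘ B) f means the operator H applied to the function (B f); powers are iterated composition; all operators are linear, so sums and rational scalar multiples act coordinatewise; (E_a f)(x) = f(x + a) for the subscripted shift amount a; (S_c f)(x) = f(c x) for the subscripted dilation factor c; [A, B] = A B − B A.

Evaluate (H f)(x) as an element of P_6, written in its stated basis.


the result is g(x) = (3/64)x^5 + (45/128)x^4 + (47/32)x^3 + (489/128)x^2 + (333/64)x + 355/128

E_{1} f = (1/2)x^6 + 3x^5 + 9x^4 + 17x^3 + (39/2)x^2 + 12x + 3
S_{1/2} E_{1} f = (1/128)x^6 + (3/32)x^5 + (9/16)x^4 + (17/8)x^3 + (39/8)x^2 + 6x + 3
S_{1/2} f = (1/128)x^6 + (3/32)x^4 + (1/8)x^3
E_{1} S_{1/2} f = (1/128)x^6 + (3/64)x^5 + (27/128)x^4 + (21/32)x^3 + (135/128)x^2 + (51/64)x + 29/128
[S_{1/2}, E_{1}] f = (3/64)x^5 + (45/128)x^4 + (47/32)x^3 + (489/128)x^2 + (333/64)x + 355/128


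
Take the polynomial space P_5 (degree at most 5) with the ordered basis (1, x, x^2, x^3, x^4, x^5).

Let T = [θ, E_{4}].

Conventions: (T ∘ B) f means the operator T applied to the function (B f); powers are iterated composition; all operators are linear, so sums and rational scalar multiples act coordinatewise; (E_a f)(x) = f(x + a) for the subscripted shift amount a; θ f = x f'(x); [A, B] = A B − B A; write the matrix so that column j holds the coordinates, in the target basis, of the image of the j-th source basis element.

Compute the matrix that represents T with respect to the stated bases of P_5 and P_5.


the matrix is [[0, -4, -32, -192, -1024, -5120]; [0, 0, -8, -96, -768, -5120]; [0, 0, 0, -12, -192, -1920]; [0, 0, 0, 0, -16, -320]; [0, 0, 0, 0, 0, -20]; [0, 0, 0, 0, 0, 0]] (rows listed top to bottom)

image of 1: 0
image of x: -4
image of x^2: -8x - 32
image of x^3: -12x^2 - 96x - 192
image of x^4: -16x^3 - 192x^2 - 768x - 1024
image of x^5: -20x^4 - 320x^3 - 1920x^2 - 5120x - 5120
each image's coordinates form column j of the matrix


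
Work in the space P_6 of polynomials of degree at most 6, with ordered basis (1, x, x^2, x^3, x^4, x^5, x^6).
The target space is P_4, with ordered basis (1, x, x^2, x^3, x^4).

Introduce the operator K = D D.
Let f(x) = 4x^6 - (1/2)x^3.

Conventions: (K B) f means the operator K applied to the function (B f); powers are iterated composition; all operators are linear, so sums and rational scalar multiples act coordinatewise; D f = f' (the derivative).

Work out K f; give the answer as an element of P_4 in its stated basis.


the image equals g(x) = 120x^4 - 3x

D f = 24x^5 - (3/2)x^2
D D f = 120x^4 - 3x


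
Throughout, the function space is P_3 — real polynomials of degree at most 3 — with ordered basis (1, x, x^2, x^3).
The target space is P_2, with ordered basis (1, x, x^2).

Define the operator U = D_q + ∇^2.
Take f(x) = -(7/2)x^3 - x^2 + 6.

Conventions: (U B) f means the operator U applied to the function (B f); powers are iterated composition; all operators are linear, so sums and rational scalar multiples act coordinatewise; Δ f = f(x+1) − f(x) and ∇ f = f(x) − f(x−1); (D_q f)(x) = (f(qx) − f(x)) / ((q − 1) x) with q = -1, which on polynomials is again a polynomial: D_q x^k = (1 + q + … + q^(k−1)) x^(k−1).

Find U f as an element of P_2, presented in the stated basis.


D_q f = -(7/2)x^2
∇ f = -(21/2)x^2 + (17/2)x - 5/2
∇ ∇ f = -21x + 19
(D_q + ∇^2) f = -(7/2)x^2 - 21x + 19

the image equals g(x) = -(7/2)x^2 - 21x + 19


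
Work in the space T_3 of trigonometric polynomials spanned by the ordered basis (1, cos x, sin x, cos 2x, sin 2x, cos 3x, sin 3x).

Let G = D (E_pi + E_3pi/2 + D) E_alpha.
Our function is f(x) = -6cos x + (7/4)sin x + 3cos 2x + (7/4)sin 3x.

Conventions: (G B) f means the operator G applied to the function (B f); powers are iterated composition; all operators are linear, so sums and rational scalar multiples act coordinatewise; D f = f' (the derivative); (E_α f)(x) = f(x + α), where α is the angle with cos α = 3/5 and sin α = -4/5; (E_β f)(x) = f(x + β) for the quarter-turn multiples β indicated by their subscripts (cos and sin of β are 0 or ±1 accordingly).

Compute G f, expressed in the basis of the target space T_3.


E_alpha f = -5cos x - (15/4)sin x - (21/25)cos 2x + (72/25)sin 2x - (77/125)cos 3x - (819/500)sin 3x
E_pi E_alpha f = 5cos x + (15/4)sin x - (21/25)cos 2x + (72/25)sin 2x + (77/125)cos 3x + (819/500)sin 3x
E_3pi/2 E_alpha f = (15/4)cos x - 5sin x + (21/25)cos 2x - (72/25)sin 2x - (819/500)cos 3x + (77/125)sin 3x
D E_alpha f = -(15/4)cos x + 5sin x + (144/25)cos 2x + (42/25)sin 2x - (2457/500)cos 3x + (231/125)sin 3x
(E_pi + E_3pi/2 + D) E_alpha f = 5cos x + (15/4)sin x + (144/25)cos 2x + (42/25)sin 2x - (742/125)cos 3x + (2051/500)sin 3x
D (E_pi + E_3pi/2 + D) E_alpha f = (15/4)cos x - 5sin x + (84/25)cos 2x - (288/25)sin 2x + (6153/500)cos 3x + (2226/125)sin 3x

the result is g(x) = (15/4)cos x - 5sin x + (84/25)cos 2x - (288/25)sin 2x + (6153/500)cos 3x + (2226/125)sin 3x


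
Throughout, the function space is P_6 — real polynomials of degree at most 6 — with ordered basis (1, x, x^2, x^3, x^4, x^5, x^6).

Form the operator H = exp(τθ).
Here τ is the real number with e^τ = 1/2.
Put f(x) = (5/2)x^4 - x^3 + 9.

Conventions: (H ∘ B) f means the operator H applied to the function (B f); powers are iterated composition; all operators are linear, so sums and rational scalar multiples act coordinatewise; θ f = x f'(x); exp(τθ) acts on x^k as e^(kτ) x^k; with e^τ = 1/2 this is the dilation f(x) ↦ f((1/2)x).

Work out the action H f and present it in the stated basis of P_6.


exp(τθ) x^k = e^(kτ) x^k; with e^τ = 1/2 this sends x^k to (1/2)^k x^k
x^3 ↦ 1/8 x^3
x^4 ↦ 1/16 x^4
applying this coordinatewise to f: exp(τθ) f = (5/32)x^4 - (1/8)x^3 + 9

the image equals g(x) = (5/32)x^4 - (1/8)x^3 + 9


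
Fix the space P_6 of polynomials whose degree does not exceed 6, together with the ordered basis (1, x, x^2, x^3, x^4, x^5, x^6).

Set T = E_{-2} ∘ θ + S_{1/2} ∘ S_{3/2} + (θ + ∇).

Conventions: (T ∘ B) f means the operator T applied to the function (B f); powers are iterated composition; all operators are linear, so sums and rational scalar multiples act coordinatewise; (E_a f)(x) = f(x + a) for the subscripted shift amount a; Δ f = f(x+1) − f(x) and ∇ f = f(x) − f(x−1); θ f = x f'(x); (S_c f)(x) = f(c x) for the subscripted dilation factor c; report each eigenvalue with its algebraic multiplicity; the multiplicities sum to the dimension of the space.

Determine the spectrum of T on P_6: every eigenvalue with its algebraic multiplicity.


λ = 1 (multiplicity 1), λ = 11/4 (multiplicity 1), λ = 73/16 (multiplicity 1), λ = 411/64 (multiplicity 1), λ = 2129/256 (multiplicity 1), λ = 10483/1024 (multiplicity 1), λ = 49881/4096 (multiplicity 1)

image of 1: 1
image of x: (11/4)x - 1
image of x^2: (73/16)x^2 - 6x + 7
image of x^3: (411/64)x^3 - 15x^2 + 33x - 23
image of x^4: (2129/256)x^4 - 28x^3 + 90x^2 - 124x + 63
image of x^5: (10483/1024)x^5 - 45x^4 + 190x^3 - 390x^2 + 395x - 159
image of x^6: (49881/4096)x^6 - 66x^5 + 345x^4 - 940x^3 + 1425x^2 - 1146x + 383
the matrix is upper triangular; its diagonal is (1, 11/4, 73/16, 411/64, 2129/256, 10483/1024, 49881/4096)
for a triangular matrix the eigenvalues are the diagonal entries, with algebraic multiplicity their repetition count


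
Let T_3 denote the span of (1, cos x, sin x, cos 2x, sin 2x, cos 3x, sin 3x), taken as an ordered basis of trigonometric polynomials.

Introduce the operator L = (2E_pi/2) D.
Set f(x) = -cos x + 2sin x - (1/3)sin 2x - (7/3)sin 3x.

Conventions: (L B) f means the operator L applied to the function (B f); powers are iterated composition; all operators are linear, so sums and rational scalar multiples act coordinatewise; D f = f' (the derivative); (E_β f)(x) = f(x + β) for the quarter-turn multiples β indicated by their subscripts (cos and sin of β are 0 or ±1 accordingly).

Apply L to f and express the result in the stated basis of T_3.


D f = 2cos x + sin x - (2/3)cos 2x - 7cos 3x
E_pi/2 D f = cos x - 2sin x + (2/3)cos 2x - 7sin 3x
(2E_pi/2) D f = 2cos x - 4sin x + (4/3)cos 2x - 14sin 3x

g(x) = 2cos x - 4sin x + (4/3)cos 2x - 14sin 3x


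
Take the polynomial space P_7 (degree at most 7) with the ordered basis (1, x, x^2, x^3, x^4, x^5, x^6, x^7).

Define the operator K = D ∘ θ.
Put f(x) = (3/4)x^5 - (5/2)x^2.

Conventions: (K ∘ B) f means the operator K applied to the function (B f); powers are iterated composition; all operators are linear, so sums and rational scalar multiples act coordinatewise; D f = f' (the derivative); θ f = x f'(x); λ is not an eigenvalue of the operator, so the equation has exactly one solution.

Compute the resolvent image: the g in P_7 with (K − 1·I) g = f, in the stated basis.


the image equals g(x) = -(3/4)x^5 - (75/4)x^4 - 300x^3 - (5395/2)x^2 - 10790x - 10790

write g with unknown coordinates in the stated basis and equate coefficients in (K − 1·I) g = f
solving from the highest basis element down gives g = -(3/4)x^5 - (75/4)x^4 - 300x^3 - (5395/2)x^2 - 10790x - 10790
check: K g = -(75/4)x^4 - 300x^3 - 2700x^2 - 10790x - 10790
so K g − 1·g = (3/4)x^5 - (5/2)x^2 = f ✓


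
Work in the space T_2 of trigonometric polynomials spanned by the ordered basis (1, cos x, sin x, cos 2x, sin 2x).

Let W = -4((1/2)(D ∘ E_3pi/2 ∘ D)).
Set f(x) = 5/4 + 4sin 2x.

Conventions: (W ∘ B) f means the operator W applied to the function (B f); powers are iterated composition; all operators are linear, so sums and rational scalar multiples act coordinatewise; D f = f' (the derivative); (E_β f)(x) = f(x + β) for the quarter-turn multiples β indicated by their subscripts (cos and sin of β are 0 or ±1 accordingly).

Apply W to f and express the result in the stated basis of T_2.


the image equals g(x) = -32sin 2x

D f = 8cos 2x
E_3pi/2 D f = -8cos 2x
D E_3pi/2 D f = 16sin 2x
((1/2)(D ∘ E_3pi/2 ∘ D)) f = 8sin 2x
(-4((1/2)(D ∘ E_3pi/2 ∘ D))) f = -32sin 2x


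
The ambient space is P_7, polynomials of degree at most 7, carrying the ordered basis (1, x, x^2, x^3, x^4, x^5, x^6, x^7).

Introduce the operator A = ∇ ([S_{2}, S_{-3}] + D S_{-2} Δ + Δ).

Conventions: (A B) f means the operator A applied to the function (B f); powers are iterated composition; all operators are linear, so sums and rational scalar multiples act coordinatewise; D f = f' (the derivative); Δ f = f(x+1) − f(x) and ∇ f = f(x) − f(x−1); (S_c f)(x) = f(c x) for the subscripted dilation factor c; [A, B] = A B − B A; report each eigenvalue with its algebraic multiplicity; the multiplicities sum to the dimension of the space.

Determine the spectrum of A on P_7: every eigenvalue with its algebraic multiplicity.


λ = 0 (multiplicity 8)

image of 1: 0
image of x: 0
image of x^2: 2
image of x^3: 6x + 24
image of x^4: 12x^2 - 192x + 146
image of x^5: 20x^3 + 960x^2 - 1430x + 640
image of x^6: 30x^4 - 3840x^3 + 8670x^2 - 7680x + 2522
image of x^7: 42x^5 + 13440x^4 - 40250x^3 + 53760x^2 - 35266x + 9296
the matrix is upper triangular; its diagonal is (0, 0, 0, 0, 0, 0, 0, 0)
for a triangular matrix the eigenvalues are the diagonal entries, with algebraic multiplicity their repetition count


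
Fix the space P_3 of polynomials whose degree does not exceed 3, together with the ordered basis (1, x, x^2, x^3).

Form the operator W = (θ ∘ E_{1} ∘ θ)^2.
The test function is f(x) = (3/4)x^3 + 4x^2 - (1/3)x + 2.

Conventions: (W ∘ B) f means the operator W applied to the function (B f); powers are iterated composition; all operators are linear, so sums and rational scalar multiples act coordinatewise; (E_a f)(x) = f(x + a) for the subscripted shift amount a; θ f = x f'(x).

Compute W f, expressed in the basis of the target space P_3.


g(x) = (243/4)x^3 + (479/2)x^2 + (1207/6)x

θ f = (9/4)x^3 + 8x^2 - (1/3)x
E_{1} θ f = (9/4)x^3 + (59/4)x^2 + (269/12)x + 119/12
θ E_{1} θ f = (27/4)x^3 + (59/2)x^2 + (269/12)x
θ (θ ∘ E_{1} ∘ θ) f = (81/4)x^3 + 59x^2 + (269/12)x
E_{1} θ (θ ∘ E_{1} ∘ θ) f = (81/4)x^3 + (479/4)x^2 + (1207/6)x + 305/3
θ E_{1} θ (θ ∘ E_{1} ∘ θ) f = (243/4)x^3 + (479/2)x^2 + (1207/6)x


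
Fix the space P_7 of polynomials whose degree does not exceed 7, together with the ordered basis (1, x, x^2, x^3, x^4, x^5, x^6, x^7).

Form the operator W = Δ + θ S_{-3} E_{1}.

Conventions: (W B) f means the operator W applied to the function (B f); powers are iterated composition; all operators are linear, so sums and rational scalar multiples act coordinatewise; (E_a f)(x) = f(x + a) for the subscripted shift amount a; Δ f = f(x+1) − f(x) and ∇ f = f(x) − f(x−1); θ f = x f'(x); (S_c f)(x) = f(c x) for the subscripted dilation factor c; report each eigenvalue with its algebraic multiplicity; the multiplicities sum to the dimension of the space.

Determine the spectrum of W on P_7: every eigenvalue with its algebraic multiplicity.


image of 1: 0
image of x: -3x + 1
image of x^2: 18x^2 - 4x + 1
image of x^3: -81x^3 + 57x^2 - 6x + 1
image of x^4: 324x^4 - 320x^3 + 114x^2 - 8x + 1
image of x^5: -1215x^5 + 1625x^4 - 800x^3 + 190x^2 - 10x + 1
image of x^6: 4374x^6 - 7284x^5 + 4875x^4 - 1600x^3 + 285x^2 - 12x + 1
image of x^7: -15309x^7 + 30625x^6 - 25494x^5 + 11375x^4 - 2800x^3 + 399x^2 - 14x + 1
the matrix is upper triangular; its diagonal is (0, -3, 18, -81, 324, -1215, 4374, -15309)
for a triangular matrix the eigenvalues are the diagonal entries, with algebraic multiplicity their repetition count

λ = -15309 (multiplicity 1), λ = -1215 (multiplicity 1), λ = -81 (multiplicity 1), λ = -3 (multiplicity 1), λ = 0 (multiplicity 1), λ = 18 (multiplicity 1), λ = 324 (multiplicity 1), λ = 4374 (multiplicity 1)


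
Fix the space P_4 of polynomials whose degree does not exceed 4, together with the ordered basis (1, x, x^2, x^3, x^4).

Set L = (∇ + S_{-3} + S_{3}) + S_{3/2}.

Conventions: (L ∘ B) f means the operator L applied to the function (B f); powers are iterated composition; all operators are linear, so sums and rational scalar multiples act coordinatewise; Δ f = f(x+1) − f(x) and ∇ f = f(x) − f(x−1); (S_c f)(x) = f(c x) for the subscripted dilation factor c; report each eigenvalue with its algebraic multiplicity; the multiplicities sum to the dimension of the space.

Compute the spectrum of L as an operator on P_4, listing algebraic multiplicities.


image of 1: 3
image of x: (3/2)x + 1
image of x^2: (81/4)x^2 + 2x - 1
image of x^3: (27/8)x^3 + 3x^2 - 3x + 1
image of x^4: (2673/16)x^4 + 4x^3 - 6x^2 + 4x - 1
the matrix is upper triangular; its diagonal is (3, 3/2, 81/4, 27/8, 2673/16)
for a triangular matrix the eigenvalues are the diagonal entries, with algebraic multiplicity their repetition count

λ = 3/2 (multiplicity 1), λ = 3 (multiplicity 1), λ = 27/8 (multiplicity 1), λ = 81/4 (multiplicity 1), λ = 2673/16 (multiplicity 1)


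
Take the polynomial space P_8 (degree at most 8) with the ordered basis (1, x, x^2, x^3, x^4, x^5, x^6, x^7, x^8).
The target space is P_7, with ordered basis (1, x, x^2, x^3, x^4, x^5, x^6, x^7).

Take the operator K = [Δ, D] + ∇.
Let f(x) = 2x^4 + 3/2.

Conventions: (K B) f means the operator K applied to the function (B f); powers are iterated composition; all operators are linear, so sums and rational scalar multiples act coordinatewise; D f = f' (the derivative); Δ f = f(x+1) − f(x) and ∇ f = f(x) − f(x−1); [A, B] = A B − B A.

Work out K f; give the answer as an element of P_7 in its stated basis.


g(x) = 8x^3 - 12x^2 + 8x - 2

D f = 8x^3
Δ D f = 24x^2 + 24x + 8
Δ f = 8x^3 + 12x^2 + 8x + 2
D Δ f = 24x^2 + 24x + 8
[Δ, D] f = 0
∇ f = 8x^3 - 12x^2 + 8x - 2
([Δ, D] + ∇) f = 8x^3 - 12x^2 + 8x - 2


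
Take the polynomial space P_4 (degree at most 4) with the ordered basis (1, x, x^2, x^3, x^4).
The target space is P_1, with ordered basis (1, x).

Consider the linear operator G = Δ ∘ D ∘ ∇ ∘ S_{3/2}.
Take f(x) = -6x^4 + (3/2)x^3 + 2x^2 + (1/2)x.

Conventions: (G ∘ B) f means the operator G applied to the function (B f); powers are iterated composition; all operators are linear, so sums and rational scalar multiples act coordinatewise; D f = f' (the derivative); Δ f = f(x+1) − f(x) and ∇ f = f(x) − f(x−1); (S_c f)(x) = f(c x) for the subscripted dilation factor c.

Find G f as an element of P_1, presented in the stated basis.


S_{3/2} f = -(243/8)x^4 + (81/16)x^3 + (9/2)x^2 + (3/4)x
∇ S_{3/2} f = -(243/2)x^3 + (3159/16)x^2 - (2043/16)x + 507/16
D ∇ S_{3/2} f = -(729/2)x^2 + (3159/8)x - 2043/16
Δ D ∇ S_{3/2} f = -729x + 243/8

g(x) = -729x + 243/8


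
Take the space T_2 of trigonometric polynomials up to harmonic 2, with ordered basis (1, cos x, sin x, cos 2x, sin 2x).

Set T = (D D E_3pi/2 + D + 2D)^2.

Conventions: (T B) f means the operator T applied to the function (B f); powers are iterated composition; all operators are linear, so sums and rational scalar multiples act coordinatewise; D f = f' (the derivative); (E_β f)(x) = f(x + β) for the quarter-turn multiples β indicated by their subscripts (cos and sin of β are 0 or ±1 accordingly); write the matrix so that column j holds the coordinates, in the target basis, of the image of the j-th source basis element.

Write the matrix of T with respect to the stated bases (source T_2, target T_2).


image of 1: 0
image of cos x: -16cos x
image of sin x: -16sin x
image of cos 2x: -20cos 2x - 48sin 2x
image of sin 2x: 48cos 2x - 20sin 2x
each image's coordinates form column j of the matrix

the matrix is [[0, 0, 0, 0, 0]; [0, -16, 0, 0, 0]; [0, 0, -16, 0, 0]; [0, 0, 0, -20, 48]; [0, 0, 0, -48, -20]] (rows listed top to bottom)


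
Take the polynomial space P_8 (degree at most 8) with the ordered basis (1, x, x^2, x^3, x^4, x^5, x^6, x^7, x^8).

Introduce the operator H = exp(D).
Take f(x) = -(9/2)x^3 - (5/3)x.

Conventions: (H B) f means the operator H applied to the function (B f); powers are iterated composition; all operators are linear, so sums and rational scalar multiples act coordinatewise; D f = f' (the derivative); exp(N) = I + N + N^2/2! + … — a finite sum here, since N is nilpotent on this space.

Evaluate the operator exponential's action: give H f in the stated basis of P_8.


the result is g(x) = -(9/2)x^3 - (27/2)x^2 - (91/6)x - 37/6

order-1 term: -(27/2)x^2 - 5/3
order-2 term: -(27/2)x
order-3 term: -9/2
the series for exp(D) f terminates at order 3
exp(D) f = -(9/2)x^3 - (27/2)x^2 - (91/6)x - 37/6


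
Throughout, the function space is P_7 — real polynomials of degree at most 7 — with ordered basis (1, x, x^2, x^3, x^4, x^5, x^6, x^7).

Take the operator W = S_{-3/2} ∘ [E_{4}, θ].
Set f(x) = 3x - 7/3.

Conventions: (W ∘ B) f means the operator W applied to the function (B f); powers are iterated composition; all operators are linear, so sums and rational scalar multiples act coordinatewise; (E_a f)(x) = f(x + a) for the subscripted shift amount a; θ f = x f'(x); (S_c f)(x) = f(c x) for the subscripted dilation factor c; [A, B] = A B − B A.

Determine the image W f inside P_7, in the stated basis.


θ f = 3x
E_{4} θ f = 3x + 12
E_{4} f = 3x + 29/3
θ E_{4} f = 3x
[E_{4}, θ] f = 12
S_{-3/2} [E_{4}, θ] f = 12

g(x) = 12


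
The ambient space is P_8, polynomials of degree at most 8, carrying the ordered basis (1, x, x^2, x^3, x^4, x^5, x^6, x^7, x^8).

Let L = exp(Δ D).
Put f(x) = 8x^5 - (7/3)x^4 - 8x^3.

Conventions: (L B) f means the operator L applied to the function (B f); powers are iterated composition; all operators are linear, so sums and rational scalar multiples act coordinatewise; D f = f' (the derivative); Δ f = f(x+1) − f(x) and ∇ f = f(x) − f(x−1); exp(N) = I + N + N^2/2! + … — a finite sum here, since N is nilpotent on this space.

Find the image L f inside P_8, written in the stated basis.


order-1 term: 160x^3 + 212x^2 + 84x + 20/3
order-2 term: 480x + 452
the series for exp(Δ D) f terminates at order 2
exp(Δ D) f = 8x^5 - (7/3)x^4 + 152x^3 + 212x^2 + 564x + 1376/3

g(x) = 8x^5 - (7/3)x^4 + 152x^3 + 212x^2 + 564x + 1376/3


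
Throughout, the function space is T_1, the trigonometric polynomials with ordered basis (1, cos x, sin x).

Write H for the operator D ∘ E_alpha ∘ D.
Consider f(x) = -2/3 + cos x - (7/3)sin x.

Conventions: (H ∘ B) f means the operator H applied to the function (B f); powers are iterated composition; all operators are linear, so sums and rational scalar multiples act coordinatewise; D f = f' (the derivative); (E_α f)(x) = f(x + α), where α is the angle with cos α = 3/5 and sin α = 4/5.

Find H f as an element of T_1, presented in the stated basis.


the result is g(x) = (19/15)cos x + (11/5)sin x

D f = -(7/3)cos x - sin x
E_alpha D f = -(11/5)cos x + (19/15)sin x
D E_alpha D f = (19/15)cos x + (11/5)sin x


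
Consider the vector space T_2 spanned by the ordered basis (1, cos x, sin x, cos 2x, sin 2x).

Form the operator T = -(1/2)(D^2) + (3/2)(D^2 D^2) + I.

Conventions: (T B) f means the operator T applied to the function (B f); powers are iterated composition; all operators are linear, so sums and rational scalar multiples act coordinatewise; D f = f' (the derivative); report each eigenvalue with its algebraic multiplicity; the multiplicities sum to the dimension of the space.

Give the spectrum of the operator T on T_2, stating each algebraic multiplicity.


image of 1: 1
image of cos x: 3cos x
image of sin x: 3sin x
image of cos 2x: 27cos 2x
image of sin 2x: 27sin 2x
the matrix is diagonal; its diagonal is (1, 3, 3, 27, 27)
for a triangular matrix the eigenvalues are the diagonal entries, with algebraic multiplicity their repetition count

λ = 1 (multiplicity 1), λ = 3 (multiplicity 2), λ = 27 (multiplicity 2)


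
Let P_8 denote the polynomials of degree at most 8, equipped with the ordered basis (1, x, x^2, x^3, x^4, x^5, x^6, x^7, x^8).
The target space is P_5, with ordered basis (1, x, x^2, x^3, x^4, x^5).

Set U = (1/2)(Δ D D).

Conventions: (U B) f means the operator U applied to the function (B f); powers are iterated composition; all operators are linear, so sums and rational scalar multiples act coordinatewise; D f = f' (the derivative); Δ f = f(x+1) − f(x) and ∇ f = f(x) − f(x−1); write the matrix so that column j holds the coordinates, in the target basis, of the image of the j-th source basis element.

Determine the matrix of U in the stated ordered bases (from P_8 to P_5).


image of 1: 0
image of x: 0
image of x^2: 0
image of x^3: 3
image of x^4: 12x + 6
image of x^5: 30x^2 + 30x + 10
image of x^6: 60x^3 + 90x^2 + 60x + 15
image of x^7: 105x^4 + 210x^3 + 210x^2 + 105x + 21
image of x^8: 168x^5 + 420x^4 + 560x^3 + 420x^2 + 168x + 28
each image's coordinates form column j of the matrix

the matrix is [[0, 0, 0, 3, 6, 10, 15, 21, 28]; [0, 0, 0, 0, 12, 30, 60, 105, 168]; [0, 0, 0, 0, 0, 30, 90, 210, 420]; [0, 0, 0, 0, 0, 0, 60, 210, 560]; [0, 0, 0, 0, 0, 0, 0, 105, 420]; [0, 0, 0, 0, 0, 0, 0, 0, 168]] (rows listed top to bottom)
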